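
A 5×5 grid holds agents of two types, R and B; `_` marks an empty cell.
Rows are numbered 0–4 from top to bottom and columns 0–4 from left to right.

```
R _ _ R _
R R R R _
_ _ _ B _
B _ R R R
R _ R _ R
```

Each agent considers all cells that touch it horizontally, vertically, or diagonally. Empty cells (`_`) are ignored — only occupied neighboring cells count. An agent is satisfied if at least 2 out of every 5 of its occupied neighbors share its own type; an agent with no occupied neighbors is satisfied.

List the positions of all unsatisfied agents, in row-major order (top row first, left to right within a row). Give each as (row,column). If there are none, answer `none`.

Row 0: (0,0)R 2/2 ✓ · (0,3)R 2/2 ✓
Row 1: (1,0)R 2/2 ✓ · (1,1)R 3/3 ✓ · (1,2)R 3/4 ✓ · (1,3)R 2/3 ✓
Row 2: (2,3)B 0/5 ✗
Row 3: (3,0)B 0/1 ✗ · (3,2)R 2/3 ✓ · (3,3)R 4/5 ✓ · (3,4)R 2/3 ✓
Row 4: (4,0)R 0/1 ✗ · (4,2)R 2/2 ✓ · (4,4)R 2/2 ✓

(2,3), (3,0), (4,0)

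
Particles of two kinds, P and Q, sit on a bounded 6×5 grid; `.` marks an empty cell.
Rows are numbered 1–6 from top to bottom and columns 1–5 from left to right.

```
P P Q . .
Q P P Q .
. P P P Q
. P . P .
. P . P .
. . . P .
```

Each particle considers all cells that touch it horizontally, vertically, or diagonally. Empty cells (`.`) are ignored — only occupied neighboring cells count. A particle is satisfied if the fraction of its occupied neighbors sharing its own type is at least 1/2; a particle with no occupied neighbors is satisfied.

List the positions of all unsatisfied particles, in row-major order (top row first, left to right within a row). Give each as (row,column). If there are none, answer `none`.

Row 1: (1,1)P 2/3 ✓ · (1,2)P 3/5 ✓ · (1,3)Q 1/4 ✗
Row 2: (2,1)Q 0/4 ✗ · (2,2)P 5/7 ✓ · (2,3)P 5/7 ✓ · (2,4)Q 2/5 ✗
Row 3: (3,2)P 4/5 ✓ · (3,3)P 6/7 ✓ · (3,4)P 3/5 ✓ · (3,5)Q 1/3 ✗
Row 4: (4,2)P 3/3 ✓ · (4,4)P 3/4 ✓
Row 5: (5,2)P 1/1 ✓ · (5,4)P 2/2 ✓
Row 6: (6,4)P 1/1 ✓

(1,3), (2,1), (2,4), (3,5)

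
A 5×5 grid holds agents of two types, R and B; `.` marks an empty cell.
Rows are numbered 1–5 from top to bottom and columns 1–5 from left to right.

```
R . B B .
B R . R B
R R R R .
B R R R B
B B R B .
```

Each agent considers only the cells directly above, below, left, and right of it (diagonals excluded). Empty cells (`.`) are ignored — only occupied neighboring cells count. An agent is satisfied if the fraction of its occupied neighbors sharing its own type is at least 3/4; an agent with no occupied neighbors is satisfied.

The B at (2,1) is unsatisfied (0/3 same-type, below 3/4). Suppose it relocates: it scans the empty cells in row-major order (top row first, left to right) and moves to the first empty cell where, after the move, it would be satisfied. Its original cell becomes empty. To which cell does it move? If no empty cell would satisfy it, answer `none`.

Vacating (2,1). Empty cells in order:
  (1,2): 1/3 same-type → still unsatisfied.
  (1,5): 2/2 same-type → satisfied — stop here.

(1,5)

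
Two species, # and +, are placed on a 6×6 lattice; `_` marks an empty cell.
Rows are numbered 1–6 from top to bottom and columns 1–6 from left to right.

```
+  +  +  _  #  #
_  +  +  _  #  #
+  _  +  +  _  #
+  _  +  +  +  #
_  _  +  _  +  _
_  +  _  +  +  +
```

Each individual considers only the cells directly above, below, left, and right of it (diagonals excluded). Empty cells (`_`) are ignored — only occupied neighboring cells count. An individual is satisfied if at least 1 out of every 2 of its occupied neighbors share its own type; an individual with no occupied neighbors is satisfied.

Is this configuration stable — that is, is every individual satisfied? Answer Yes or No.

Yes

Row 1: (1,1)+ 1/1 ok · (1,2)+ 3/3 ok · (1,3)+ 2/2 ok · (1,5)# 2/2 ok · (1,6)# 2/2 ok
Row 2: (2,2)+ 2/2 ok · (2,3)+ 3/3 ok · (2,5)# 2/2 ok · (2,6)# 3/3 ok
Row 3: (3,1)+ 1/1 ok · (3,3)+ 3/3 ok · (3,4)+ 2/2 ok · (3,6)# 2/2 ok
Row 4: (4,1)+ 1/1 ok · (4,3)+ 3/3 ok · (4,4)+ 3/3 ok · (4,5)+ 2/3 ok · (4,6)# 1/2 ok
Row 5: (5,3)+ 1/1 ok · (5,5)+ 2/2 ok
Row 6: (6,2)+ 0/0 ok · (6,4)+ 1/1 ok · (6,5)+ 3/3 ok · (6,6)+ 1/1 ok
All meet the threshold, so the configuration is stable.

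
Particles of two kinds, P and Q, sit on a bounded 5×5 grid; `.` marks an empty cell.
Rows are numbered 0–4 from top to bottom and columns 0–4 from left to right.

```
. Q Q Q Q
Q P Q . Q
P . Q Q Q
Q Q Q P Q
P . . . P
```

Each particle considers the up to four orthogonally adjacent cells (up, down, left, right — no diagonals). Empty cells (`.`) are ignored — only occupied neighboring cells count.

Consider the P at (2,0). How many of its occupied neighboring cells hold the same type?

Occupied neighbors of (2,0): (1,0)=Q, (3,0)=Q.
Same type (P): 0 of 2.

0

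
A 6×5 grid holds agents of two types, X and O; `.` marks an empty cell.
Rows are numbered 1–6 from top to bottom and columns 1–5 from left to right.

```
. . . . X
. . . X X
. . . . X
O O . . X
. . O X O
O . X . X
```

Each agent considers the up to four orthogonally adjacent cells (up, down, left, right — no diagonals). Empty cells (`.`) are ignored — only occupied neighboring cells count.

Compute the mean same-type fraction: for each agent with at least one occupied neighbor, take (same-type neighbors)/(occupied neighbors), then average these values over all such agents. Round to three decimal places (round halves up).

0.542

Row 1: (1,5)X 1/1
Row 2: (2,4)X 1/1 · (2,5)X 3/3
Row 3: (3,5)X 2/2
Row 4: (4,1)O 1/1 · (4,2)O 1/1 · (4,5)X 1/2
Row 5: (5,3)O 0/2 · (5,4)X 0/2 · (5,5)O 0/3
Row 6: (6,1)O — no occupied neighbors · (6,3)X 0/1 · (6,5)X 0/1
Sum over 12 agents: 1/1 + 1/1 + 3/3 + 2/2 + 1/1 + 1/1 + 1/2 + 0/2 + 0/2 + 0/3 + 0/1 + 0/1 = 13/2; mean = 13/2 ÷ 12 = 13/24 = 0.541666… → 0.542.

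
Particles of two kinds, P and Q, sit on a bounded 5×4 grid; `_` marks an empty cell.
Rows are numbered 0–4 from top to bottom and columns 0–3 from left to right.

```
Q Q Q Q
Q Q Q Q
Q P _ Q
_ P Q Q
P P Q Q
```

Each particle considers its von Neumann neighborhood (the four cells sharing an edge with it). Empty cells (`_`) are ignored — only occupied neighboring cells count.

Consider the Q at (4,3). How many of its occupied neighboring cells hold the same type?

2

Occupied neighbors of (4,3): (3,3)=Q, (4,2)=Q.
Same type (Q): 2 of 2.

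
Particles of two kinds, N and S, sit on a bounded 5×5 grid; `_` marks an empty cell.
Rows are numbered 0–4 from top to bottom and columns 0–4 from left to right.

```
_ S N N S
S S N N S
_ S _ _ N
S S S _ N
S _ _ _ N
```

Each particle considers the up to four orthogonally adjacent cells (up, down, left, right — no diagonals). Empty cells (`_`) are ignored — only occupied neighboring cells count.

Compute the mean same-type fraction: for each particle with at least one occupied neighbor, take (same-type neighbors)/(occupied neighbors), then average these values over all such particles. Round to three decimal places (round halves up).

(0,1)S 1/2
(0,2)N 2/3
(0,3)N 2/3
(0,4)S 1/2
(1,0)S 1/1
(1,1)S 3/4
(1,2)N 2/3
(1,3)N 2/3
(1,4)S 1/3
(2,1)S 2/2
(2,4)N 1/2
(3,0)S 2/2
(3,1)S 3/3
(3,2)S 1/1
(3,4)N 2/2
(4,0)S 1/1
(4,4)N 1/1
Sum over 17 particles: 1/2 + 2/3 + 2/3 + 1/2 + 1/1 + 3/4 + 2/3 + 2/3 + 1/3 + 2/2 + 1/2 + 2/2 + 3/3 + 1/1 + 2/2 + 1/1 + 1/1 = 53/4; mean = 53/4 ÷ 17 = 53/68 = 0.779411… → 0.779.

0.779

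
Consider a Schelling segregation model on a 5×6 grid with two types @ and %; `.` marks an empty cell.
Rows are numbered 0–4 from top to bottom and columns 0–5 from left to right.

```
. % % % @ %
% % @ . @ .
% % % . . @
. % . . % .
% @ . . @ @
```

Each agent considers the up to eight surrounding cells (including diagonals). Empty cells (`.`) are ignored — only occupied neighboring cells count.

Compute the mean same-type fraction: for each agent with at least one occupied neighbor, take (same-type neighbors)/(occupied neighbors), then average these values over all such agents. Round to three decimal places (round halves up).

(0,1)% 3/4
(0,2)% 3/4
(0,3)% 1/4
(0,4)@ 1/3
(0,5)% 0/2
(1,0)% 4/4
(1,1)% 6/7
(1,2)@ 0/6
(1,4)@ 2/4
(2,0)% 4/4
(2,1)% 5/6
(2,2)% 3/4
(2,5)@ 1/2
(3,1)% 4/5
(3,4)% 0/3
(4,0)% 1/2
(4,1)@ 0/2
(4,4)@ 1/2
(4,5)@ 1/2
Sum over 19 agents: 3/4 + 3/4 + 1/4 + 1/3 + 0/2 + 4/4 + 6/7 + 0/6 + 2/4 + 4/4 + 5/6 + 3/4 + 1/2 + 4/5 + 0/3 + 1/2 + 0/2 + 1/2 + 1/2 = 2063/210; mean = 2063/210 ÷ 19 = 2063/3990 = 0.517042… → 0.517.

0.517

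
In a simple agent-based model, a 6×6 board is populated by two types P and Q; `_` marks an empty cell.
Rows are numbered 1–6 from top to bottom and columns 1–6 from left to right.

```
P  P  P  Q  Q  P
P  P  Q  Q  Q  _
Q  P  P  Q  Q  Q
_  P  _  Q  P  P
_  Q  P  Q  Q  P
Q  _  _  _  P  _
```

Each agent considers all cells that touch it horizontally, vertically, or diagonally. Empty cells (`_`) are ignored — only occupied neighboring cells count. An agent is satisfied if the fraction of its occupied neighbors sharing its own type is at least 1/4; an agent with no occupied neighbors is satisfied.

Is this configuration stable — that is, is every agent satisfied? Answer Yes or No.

Row 1: (1,1)P 3/3 ✓ · (1,2)P 4/5 ✓ · (1,3)P 2/5 ✓ · (1,4)Q 4/5 ✓ · (1,5)Q 3/4 ✓ · (1,6)P 0/2 ✗
Row 2: (2,1)P 4/5 ✓ · (2,2)P 6/8 ✓ · (2,3)Q 3/8 ✓ · (2,4)Q 6/8 ✓ · (2,5)Q 6/7 ✓
Row 3: (3,1)Q 0/4 ✗ · (3,2)P 4/6 ✓ · (3,3)P 3/7 ✓ · (3,4)Q 5/7 ✓ · (3,5)Q 5/7 ✓ · (3,6)Q 2/4 ✓
Row 4: (4,2)P 3/5 ✓ · (4,4)Q 4/7 ✓ · (4,5)P 2/8 ✓ · (4,6)P 2/5 ✓
Row 5: (5,2)Q 1/3 ✓ · (5,3)P 1/4 ✓ · (5,4)Q 2/5 ✓ · (5,5)Q 2/6 ✓ · (5,6)P 3/4 ✓
Row 6: (6,1)Q 1/1 ✓ · (6,5)P 1/3 ✓
For instance (1,6) has only 0/2 same-type neighbors, below 1/4.

No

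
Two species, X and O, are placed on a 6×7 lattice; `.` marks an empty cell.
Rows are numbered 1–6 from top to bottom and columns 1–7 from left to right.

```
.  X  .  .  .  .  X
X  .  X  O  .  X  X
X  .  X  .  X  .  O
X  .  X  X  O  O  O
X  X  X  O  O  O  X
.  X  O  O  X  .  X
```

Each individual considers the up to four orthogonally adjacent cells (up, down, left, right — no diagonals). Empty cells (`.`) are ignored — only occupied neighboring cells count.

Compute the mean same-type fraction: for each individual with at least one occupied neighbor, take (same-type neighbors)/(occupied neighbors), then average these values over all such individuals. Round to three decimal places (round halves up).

0.658

Row 1: (1,2)X — no occupied neighbors · (1,7)X 1/1
Row 2: (2,1)X 1/1 · (2,3)X 1/2 · (2,4)O 0/1 · (2,6)X 1/1 · (2,7)X 2/3
Row 3: (3,1)X 2/2 · (3,3)X 2/2 · (3,5)X 0/1 · (3,7)O 1/2
Row 4: (4,1)X 2/2 · (4,3)X 3/3 · (4,4)X 1/3 · (4,5)O 2/4 · (4,6)O 3/3 · (4,7)O 2/3
Row 5: (5,1)X 2/2 · (5,2)X 3/3 · (5,3)X 2/4 · (5,4)O 2/4 · (5,5)O 3/4 · (5,6)O 2/3 · (5,7)X 1/3
Row 6: (6,2)X 1/2 · (6,3)O 1/3 · (6,4)O 2/3 · (6,5)X 0/2 · (6,7)X 1/1
Sum over 28 individuals: 1/1 + 1/1 + 1/2 + 0/1 + 1/1 + 2/3 + 2/2 + 2/2 + 0/1 + 1/2 + 2/2 + 3/3 + 1/3 + 2/4 + 3/3 + 2/3 + 2/2 + 3/3 + 2/4 + 2/4 + 3/4 + 2/3 + 1/3 + 1/2 + 1/3 + 2/3 + 0/2 + 1/1 = 221/12; mean = 221/12 ÷ 28 = 221/336 = 0.657738… → 0.658.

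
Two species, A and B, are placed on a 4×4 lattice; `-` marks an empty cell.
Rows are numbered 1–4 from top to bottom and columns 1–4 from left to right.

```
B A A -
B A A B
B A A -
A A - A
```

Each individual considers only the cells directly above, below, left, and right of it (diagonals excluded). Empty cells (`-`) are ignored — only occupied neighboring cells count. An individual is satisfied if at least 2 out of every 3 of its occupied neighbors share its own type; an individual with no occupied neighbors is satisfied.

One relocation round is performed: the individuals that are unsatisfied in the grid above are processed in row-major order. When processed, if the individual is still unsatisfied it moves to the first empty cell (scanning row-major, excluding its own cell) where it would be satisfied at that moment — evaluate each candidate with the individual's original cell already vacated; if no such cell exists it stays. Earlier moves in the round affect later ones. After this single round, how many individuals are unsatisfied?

3

Initially unsatisfied (in order): (1,1), (2,4), (3,1), (4,1).
  (1,1): no empty cell satisfies it; stays.
  (2,4): no empty cell satisfies it; stays.
  (3,1): no empty cell satisfies it; stays.
  (4,1) → (3,4).
Resulting grid:
B A A -
B A A B
B A A A
- A - A
Unsatisfied now: (1,1), (2,4), (3,1).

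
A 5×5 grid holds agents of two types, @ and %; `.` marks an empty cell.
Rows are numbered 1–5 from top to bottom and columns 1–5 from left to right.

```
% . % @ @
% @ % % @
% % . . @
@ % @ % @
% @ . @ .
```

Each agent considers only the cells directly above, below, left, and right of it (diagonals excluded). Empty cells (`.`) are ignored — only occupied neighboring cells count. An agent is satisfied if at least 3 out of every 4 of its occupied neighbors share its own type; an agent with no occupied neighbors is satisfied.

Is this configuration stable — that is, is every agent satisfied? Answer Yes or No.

No

Row 1: (1,1)% 1/1 satisfied · (1,3)% 1/2 not · (1,4)@ 1/3 not · (1,5)@ 2/2 satisfied
Row 2: (2,1)% 2/3 not · (2,2)@ 0/3 not · (2,3)% 2/3 not · (2,4)% 1/3 not · (2,5)@ 2/3 not
Row 3: (3,1)% 2/3 not · (3,2)% 2/3 not · (3,5)@ 2/2 satisfied
Row 4: (4,1)@ 0/3 not · (4,2)% 1/4 not · (4,3)@ 0/2 not · (4,4)% 0/3 not · (4,5)@ 1/2 not
Row 5: (5,1)% 0/2 not · (5,2)@ 0/2 not · (5,4)@ 0/1 not
For instance (1,3) has only 1/2 same-type neighbors, below 3/4.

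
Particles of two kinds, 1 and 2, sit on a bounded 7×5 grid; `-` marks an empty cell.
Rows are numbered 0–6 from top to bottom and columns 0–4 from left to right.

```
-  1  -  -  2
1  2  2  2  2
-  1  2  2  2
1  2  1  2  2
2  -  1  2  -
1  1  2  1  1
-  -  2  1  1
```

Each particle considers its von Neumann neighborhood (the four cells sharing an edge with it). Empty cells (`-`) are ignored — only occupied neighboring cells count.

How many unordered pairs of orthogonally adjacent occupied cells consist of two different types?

17

Scan each occupied cell's neighbors to the right and below so each pair is counted once.
From row 0: 1 unlike of 2 pairs (running 1/2).
From row 1: 2 unlike of 8 pairs (running 3/10).
From row 2: 3 unlike of 7 pairs (running 6/17).
From row 3: 4 unlike of 7 pairs (running 10/24).
From row 4: 4 unlike of 4 pairs (running 14/28).
From row 5: 2 unlike of 7 pairs (running 16/35).
From row 6: 1 unlike of 2 pairs (running 17/37).
Total adjacent occupied pairs: 37; unlike-type pairs: 17.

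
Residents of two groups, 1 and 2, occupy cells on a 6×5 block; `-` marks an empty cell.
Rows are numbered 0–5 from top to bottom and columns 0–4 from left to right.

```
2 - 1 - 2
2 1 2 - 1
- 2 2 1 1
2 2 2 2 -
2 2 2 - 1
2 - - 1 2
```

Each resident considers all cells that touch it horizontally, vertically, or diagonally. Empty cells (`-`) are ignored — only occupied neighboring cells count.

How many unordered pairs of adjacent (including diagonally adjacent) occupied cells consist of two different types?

Scan each occupied cell's neighbors to the right and below (and the two forward diagonals) so each pair is counted once.
From row 0: 3 unlike of 5 pairs (running 3/5).
From row 1: 5 unlike of 10 pairs (running 8/15).
From row 2: 4 unlike of 12 pairs (running 12/27).
From row 3: 1 unlike of 12 pairs (running 13/39).
From row 4: 2 unlike of 7 pairs (running 15/46).
From row 5: 1 unlike of 1 pairs (running 16/47).
Total adjacent occupied pairs: 47; unlike-type pairs: 16.

16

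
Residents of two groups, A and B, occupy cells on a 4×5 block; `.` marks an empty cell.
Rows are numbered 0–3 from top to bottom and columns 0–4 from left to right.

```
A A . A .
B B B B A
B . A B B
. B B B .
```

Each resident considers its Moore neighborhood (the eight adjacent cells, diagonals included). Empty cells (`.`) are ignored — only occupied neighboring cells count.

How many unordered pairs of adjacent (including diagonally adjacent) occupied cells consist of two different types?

17

Scan each occupied cell's neighbors to the right and below (and the two forward diagonals) so each pair is counted once.
Row 0: A(0,0)–A(0,1)= A(0,0)–B(1,0)≠ A(0,0)–B(1,1)≠ A(0,1)–B(1,1)≠ A(0,1)–B(1,2)≠ A(0,1)–B(1,0)≠ A(0,3)–B(1,3)≠ A(0,3)–A(1,4)= A(0,3)–B(1,2)≠  → 7/9 unlike.
Row 1: B(1,0)–B(1,1)= B(1,0)–B(2,0)= B(1,1)–B(1,2)= B(1,1)–A(2,2)≠ B(1,1)–B(2,0)= B(1,2)–B(1,3)= B(1,2)–A(2,2)≠ B(1,2)–B(2,3)= B(1,3)–A(1,4)≠ B(1,3)–B(2,3)= B(1,3)–B(2,4)= B(1,3)–A(2,2)≠ A(1,4)–B(2,4)≠ A(1,4)–B(2,3)≠  → 6/14 unlike.
Row 2: B(2,0)–B(3,1)= A(2,2)–B(2,3)≠ A(2,2)–B(3,2)≠ A(2,2)–B(3,3)≠ A(2,2)–B(3,1)≠ B(2,3)–B(2,4)= B(2,3)–B(3,3)= B(2,3)–B(3,2)= B(2,4)–B(3,3)=  → 4/9 unlike.
Row 3: B(3,1)–B(3,2)= B(3,2)–B(3,3)=  → 0/2 unlike.
Total adjacent occupied pairs: 34; unlike-type pairs: 17.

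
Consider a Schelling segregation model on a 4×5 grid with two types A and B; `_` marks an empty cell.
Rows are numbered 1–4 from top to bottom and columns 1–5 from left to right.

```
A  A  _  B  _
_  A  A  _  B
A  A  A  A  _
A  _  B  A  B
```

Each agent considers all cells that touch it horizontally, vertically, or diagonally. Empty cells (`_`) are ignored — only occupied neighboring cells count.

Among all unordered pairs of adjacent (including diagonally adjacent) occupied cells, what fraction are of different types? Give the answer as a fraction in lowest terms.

Scan each occupied cell's neighbors to the right and below (and the two forward diagonals) so each pair is counted once.
From row 1: 1 unlike of 6 pairs (running 1/6).
From row 2: 1 unlike of 8 pairs (running 2/14).
From row 3: 4 unlike of 11 pairs (running 6/25).
From row 4: 2 unlike of 2 pairs (running 8/27).
Total adjacent occupied pairs: 27; unlike-type pairs: 8.
8/27 is already in lowest terms.

8/27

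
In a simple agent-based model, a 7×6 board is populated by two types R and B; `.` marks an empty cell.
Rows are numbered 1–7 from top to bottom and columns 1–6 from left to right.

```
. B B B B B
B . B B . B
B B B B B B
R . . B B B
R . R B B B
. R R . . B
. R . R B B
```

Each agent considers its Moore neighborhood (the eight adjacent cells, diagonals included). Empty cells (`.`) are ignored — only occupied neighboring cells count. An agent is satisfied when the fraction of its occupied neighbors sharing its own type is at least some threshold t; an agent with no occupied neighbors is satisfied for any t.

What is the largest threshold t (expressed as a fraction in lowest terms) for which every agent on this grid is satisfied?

Row 1: (1,2)B 3/3 · (1,3)B 4/4 · (1,4)B 4/4 · (1,5)B 4/4 · (1,6)B 2/2
Row 2: (2,1)B 3/3 · (2,3)B 7/7 · (2,4)B 7/7 · (2,6)B 4/4
Row 3: (3,1)B 2/3 · (3,2)B 4/5 · (3,3)B 5/5 · (3,4)B 6/6 · (3,5)B 7/7 · (3,6)B 4/4
Row 4: (4,1)R 1/3 · (4,4)B 6/7 · (4,5)B 8/8 · (4,6)B 5/5
Row 5: (5,1)R 2/2 · (5,3)R 2/4 · (5,4)B 3/5 · (5,5)B 6/6 · (5,6)B 4/4
Row 6: (6,2)R 4/4 · (6,3)R 4/5 · (6,6)B 4/4
Row 7: (7,2)R 2/2 · (7,4)R 1/2 · (7,5)B 2/3 · (7,6)B 2/2
The smallest same-type fraction is 1/3 at (4,1), which reduces to 1/3. Any threshold above that leaves this agent unsatisfied.

1/3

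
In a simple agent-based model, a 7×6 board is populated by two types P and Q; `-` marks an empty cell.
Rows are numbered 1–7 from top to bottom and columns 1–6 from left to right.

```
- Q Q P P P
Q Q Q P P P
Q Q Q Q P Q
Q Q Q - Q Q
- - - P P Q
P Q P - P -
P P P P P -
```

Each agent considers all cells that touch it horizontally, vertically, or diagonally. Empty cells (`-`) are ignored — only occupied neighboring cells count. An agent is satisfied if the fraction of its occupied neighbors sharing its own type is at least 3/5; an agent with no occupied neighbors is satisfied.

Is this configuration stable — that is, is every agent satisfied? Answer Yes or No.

No

(1,2)Q 4/4 satisfied
(1,3)Q 3/5 satisfied
(1,4)P 3/5 satisfied
(1,5)P 5/5 satisfied
(1,6)P 3/3 satisfied
(2,1)Q 4/4 satisfied
(2,2)Q 7/7 satisfied
(2,3)Q 6/8 satisfied
(2,4)P 4/8 not
(2,5)P 6/8 satisfied
(2,6)P 4/5 satisfied
(3,1)Q 5/5 satisfied
(3,2)Q 8/8 satisfied
(3,3)Q 6/7 satisfied
(3,4)Q 4/7 not
(3,5)P 3/7 not
(3,6)Q 2/5 not
(4,1)Q 3/3 satisfied
(4,2)Q 5/5 satisfied
(4,3)Q 4/5 satisfied
(4,5)Q 4/7 not
(4,6)Q 3/5 satisfied
(5,4)P 3/5 satisfied
(5,5)P 2/5 not
(5,6)Q 2/4 not
(6,1)P 2/3 satisfied
(6,2)Q 0/5 not
(6,3)P 4/5 satisfied
(6,5)P 4/5 satisfied
(7,1)P 2/3 satisfied
(7,2)P 4/5 satisfied
(7,3)P 3/4 satisfied
(7,4)P 4/4 satisfied
(7,5)P 2/2 satisfied
For instance (2,4) has only 4/8 same-type neighbors, below 3/5.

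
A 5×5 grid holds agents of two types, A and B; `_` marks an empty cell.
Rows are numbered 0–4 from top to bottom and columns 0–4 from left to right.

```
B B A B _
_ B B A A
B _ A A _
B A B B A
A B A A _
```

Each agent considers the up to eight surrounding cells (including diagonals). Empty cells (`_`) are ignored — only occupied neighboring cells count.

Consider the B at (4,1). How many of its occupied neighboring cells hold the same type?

2

Occupied neighbors of (4,1): (3,0)=B, (3,1)=A, (3,2)=B, (4,0)=A, (4,2)=A.
Same type (B): 2 of 5.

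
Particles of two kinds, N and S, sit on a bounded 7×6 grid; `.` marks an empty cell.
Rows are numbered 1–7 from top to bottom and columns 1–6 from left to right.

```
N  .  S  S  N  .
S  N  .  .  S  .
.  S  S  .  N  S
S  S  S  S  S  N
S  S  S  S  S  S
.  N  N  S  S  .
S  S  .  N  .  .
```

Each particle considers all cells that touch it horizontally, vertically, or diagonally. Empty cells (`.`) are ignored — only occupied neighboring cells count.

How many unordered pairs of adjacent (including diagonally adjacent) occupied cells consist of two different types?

27

Scan each occupied cell's neighbors to the right and below (and the two forward diagonals) so each pair is counted once.
From row 1: 4 unlike of 7 pairs (running 4/7).
From row 2: 4 unlike of 6 pairs (running 8/13).
From row 3: 4 unlike of 13 pairs (running 12/26).
From row 4: 3 unlike of 21 pairs (running 15/47).
From row 5: 6 unlike of 17 pairs (running 21/64).
From row 6: 6 unlike of 9 pairs (running 27/73).
From row 7: 0 unlike of 1 pairs (running 27/74).
Total adjacent occupied pairs: 74; unlike-type pairs: 27.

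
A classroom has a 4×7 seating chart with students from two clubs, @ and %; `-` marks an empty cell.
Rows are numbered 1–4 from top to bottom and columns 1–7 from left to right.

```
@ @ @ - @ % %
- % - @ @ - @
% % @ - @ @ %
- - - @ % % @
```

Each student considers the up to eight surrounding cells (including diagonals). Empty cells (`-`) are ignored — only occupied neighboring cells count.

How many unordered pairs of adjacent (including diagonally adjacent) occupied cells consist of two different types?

Scan each occupied cell's neighbors to the right and below (and the two forward diagonals) so each pair is counted once.
Row 1: @(1,1)–@(1,2)= @(1,1)–%(2,2)≠ @(1,2)–@(1,3)= @(1,2)–%(2,2)≠ @(1,3)–@(2,4)= @(1,3)–%(2,2)≠ @(1,5)–%(1,6)≠ @(1,5)–@(2,5)= @(1,5)–@(2,4)= %(1,6)–%(1,7)= %(1,6)–@(2,7)≠ %(1,6)–@(2,5)≠ %(1,7)–@(2,7)≠  → 7/13 unlike.
Row 2: %(2,2)–%(3,2)= %(2,2)–@(3,3)≠ %(2,2)–%(3,1)= @(2,4)–@(2,5)= @(2,4)–@(3,5)= @(2,4)–@(3,3)= @(2,5)–@(3,5)= @(2,5)–@(3,6)= @(2,7)–%(3,7)≠ @(2,7)–@(3,6)=  → 2/10 unlike.
Row 3: %(3,1)–%(3,2)= %(3,2)–@(3,3)≠ @(3,3)–@(4,4)= @(3,5)–@(3,6)= @(3,5)–%(4,5)≠ @(3,5)–%(4,6)≠ @(3,5)–@(4,4)= @(3,6)–%(3,7)≠ @(3,6)–%(4,6)≠ @(3,6)–@(4,7)= @(3,6)–%(4,5)≠ %(3,7)–@(4,7)≠ %(3,7)–%(4,6)=  → 7/13 unlike.
Row 4: @(4,4)–%(4,5)≠ %(4,5)–%(4,6)= %(4,6)–@(4,7)≠  → 2/3 unlike.
Total adjacent occupied pairs: 39; unlike-type pairs: 18.

18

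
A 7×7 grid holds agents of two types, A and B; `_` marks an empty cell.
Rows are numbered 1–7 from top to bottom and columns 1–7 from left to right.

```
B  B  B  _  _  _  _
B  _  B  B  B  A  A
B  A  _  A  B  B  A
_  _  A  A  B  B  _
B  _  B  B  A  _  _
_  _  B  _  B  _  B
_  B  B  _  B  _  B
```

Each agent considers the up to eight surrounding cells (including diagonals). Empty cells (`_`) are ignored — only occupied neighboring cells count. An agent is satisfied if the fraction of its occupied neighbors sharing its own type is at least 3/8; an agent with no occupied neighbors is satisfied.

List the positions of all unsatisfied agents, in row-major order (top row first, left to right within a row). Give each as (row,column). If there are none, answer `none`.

Row 1: (1,1)B 2/2 ok · (1,2)B 4/4 ok · (1,3)B 3/3 ok
Row 2: (2,1)B 3/4 ok · (2,3)B 3/5 ok · (2,4)B 4/5 ok · (2,5)B 3/5 ok · (2,6)A 2/5 ok · (2,7)A 2/3 ok
Row 3: (3,1)B 1/2 ok · (3,2)A 1/4 unhappy · (3,4)A 2/7 unhappy · (3,5)B 5/8 ok · (3,6)B 4/7 ok · (3,7)A 2/4 ok
Row 4: (4,3)A 3/5 ok · (4,4)A 3/7 ok · (4,5)B 4/7 ok · (4,6)B 3/5 ok
Row 5: (5,1)B 0/0 ok · (5,3)B 2/4 ok · (5,4)B 4/7 ok · (5,5)A 1/5 unhappy
Row 6: (6,3)B 4/4 ok · (6,5)B 2/3 ok · (6,7)B 1/1 ok
Row 7: (7,2)B 2/2 ok · (7,3)B 2/2 ok · (7,5)B 1/1 ok · (7,7)B 1/1 ok

(3,2), (3,4), (5,5)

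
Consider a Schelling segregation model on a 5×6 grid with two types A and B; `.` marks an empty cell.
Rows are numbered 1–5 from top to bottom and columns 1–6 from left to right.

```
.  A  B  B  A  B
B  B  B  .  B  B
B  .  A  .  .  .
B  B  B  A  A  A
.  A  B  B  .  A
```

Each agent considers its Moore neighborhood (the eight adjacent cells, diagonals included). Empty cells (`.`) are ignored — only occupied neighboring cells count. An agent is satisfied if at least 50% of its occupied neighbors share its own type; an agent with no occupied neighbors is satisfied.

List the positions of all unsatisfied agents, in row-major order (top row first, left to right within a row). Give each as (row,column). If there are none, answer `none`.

(1,2)A 0/4 not
(1,3)B 3/4 satisfied
(1,4)B 3/4 satisfied
(1,5)A 0/4 not
(1,6)B 2/3 satisfied
(2,1)B 2/3 satisfied
(2,2)B 4/6 satisfied
(2,3)B 3/5 satisfied
(2,5)B 3/4 satisfied
(2,6)B 2/3 satisfied
(3,1)B 4/4 satisfied
(3,3)A 1/5 not
(4,1)B 2/3 satisfied
(4,2)B 4/6 satisfied
(4,3)B 3/6 satisfied
(4,4)A 2/5 not
(4,5)A 3/4 satisfied
(4,6)A 2/2 satisfied
(5,2)A 0/4 not
(5,3)B 3/5 satisfied
(5,4)B 2/4 satisfied
(5,6)A 2/2 satisfied

(1,2), (1,5), (3,3), (4,4), (5,2)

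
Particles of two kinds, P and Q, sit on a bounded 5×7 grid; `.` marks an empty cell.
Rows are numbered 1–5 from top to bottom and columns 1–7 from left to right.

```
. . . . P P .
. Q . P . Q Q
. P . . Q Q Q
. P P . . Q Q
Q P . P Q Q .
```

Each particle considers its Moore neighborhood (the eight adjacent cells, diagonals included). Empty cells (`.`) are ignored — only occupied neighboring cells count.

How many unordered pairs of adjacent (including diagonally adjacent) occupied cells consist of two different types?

Scan each occupied cell's neighbors to the right and below (and the two forward diagonals) so each pair is counted once.
Row 1: P(1,5)–P(1,6)= P(1,5)–Q(2,6)≠ P(1,5)–P(2,4)= P(1,6)–Q(2,6)≠ P(1,6)–Q(2,7)≠  → 3/5 unlike.
Row 2: Q(2,2)–P(3,2)≠ P(2,4)–Q(3,5)≠ Q(2,6)–Q(2,7)= Q(2,6)–Q(3,6)= Q(2,6)–Q(3,7)= Q(2,6)–Q(3,5)= Q(2,7)–Q(3,7)= Q(2,7)–Q(3,6)=  → 2/8 unlike.
Row 3: P(3,2)–P(4,2)= P(3,2)–P(4,3)= Q(3,5)–Q(3,6)= Q(3,5)–Q(4,6)= Q(3,6)–Q(3,7)= Q(3,6)–Q(4,6)= Q(3,6)–Q(4,7)= Q(3,7)–Q(4,7)= Q(3,7)–Q(4,6)=  → 0/9 unlike.
Row 4: P(4,2)–P(4,3)= P(4,2)–P(5,2)= P(4,2)–Q(5,1)≠ P(4,3)–P(5,4)= P(4,3)–P(5,2)= Q(4,6)–Q(4,7)= Q(4,6)–Q(5,6)= Q(4,6)–Q(5,5)= Q(4,7)–Q(5,6)=  → 1/9 unlike.
Row 5: Q(5,1)–P(5,2)≠ P(5,4)–Q(5,5)≠ Q(5,5)–Q(5,6)=  → 2/3 unlike.
Total adjacent occupied pairs: 34; unlike-type pairs: 8.

8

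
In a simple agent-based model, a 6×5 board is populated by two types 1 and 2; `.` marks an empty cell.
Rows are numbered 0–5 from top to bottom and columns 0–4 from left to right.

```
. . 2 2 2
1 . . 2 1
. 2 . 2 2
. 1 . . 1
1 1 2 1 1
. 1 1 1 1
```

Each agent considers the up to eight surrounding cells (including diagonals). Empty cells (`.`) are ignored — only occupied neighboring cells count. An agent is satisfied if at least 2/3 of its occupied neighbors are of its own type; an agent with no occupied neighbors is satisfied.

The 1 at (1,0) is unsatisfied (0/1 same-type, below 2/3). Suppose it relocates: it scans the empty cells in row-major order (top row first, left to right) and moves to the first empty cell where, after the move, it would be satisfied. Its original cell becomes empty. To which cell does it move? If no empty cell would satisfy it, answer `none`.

Vacating (1,0). Empty cells in order:
  (0,0): 0/0 same-type → satisfied — stop here.

(0,0)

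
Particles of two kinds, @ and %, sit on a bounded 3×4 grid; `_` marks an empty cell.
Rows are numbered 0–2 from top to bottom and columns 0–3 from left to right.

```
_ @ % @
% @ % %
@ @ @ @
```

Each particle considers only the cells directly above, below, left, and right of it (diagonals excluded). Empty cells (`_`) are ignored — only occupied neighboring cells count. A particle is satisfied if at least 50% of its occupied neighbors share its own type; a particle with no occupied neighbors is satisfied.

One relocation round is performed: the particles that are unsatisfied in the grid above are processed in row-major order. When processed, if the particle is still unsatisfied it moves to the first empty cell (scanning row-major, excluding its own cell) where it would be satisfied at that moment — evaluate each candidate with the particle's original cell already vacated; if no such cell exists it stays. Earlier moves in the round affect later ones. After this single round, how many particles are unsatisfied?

3

Initially unsatisfied (in order): (0,2), (0,3), (1,0), (1,3).
  (0,2) → (0,0).
  (0,3) → (0,2).
  (1,0) → (0,3).
  (1,3): now satisfied by earlier moves; stays.
Resulting grid:
% @ @ %
_ @ % %
@ @ @ @
Unsatisfied now: (0,0), (0,2), (1,2).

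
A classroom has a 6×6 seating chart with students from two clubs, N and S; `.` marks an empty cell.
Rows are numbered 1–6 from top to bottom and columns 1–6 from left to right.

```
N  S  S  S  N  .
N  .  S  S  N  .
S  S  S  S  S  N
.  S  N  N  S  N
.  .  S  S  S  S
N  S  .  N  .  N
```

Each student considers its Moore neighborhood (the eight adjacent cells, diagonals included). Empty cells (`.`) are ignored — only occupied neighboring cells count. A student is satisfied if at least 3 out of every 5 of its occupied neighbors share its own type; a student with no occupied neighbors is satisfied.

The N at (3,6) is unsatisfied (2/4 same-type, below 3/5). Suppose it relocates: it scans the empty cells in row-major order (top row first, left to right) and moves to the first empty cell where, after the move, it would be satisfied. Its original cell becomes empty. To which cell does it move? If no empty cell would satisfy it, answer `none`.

(1,6)

Vacating (3,6). Empty cells in order:
  (1,6): 2/2 same-type → satisfied — stop here.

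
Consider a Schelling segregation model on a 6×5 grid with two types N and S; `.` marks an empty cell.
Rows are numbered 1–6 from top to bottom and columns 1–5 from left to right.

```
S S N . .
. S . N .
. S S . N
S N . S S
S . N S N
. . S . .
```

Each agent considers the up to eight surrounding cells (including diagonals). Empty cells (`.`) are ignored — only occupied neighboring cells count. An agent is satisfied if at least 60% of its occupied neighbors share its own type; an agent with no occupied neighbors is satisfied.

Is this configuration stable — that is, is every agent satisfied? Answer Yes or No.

No

Row 1: (1,1)S 2/2 ok · (1,2)S 2/3 ok · (1,3)N 1/3 unhappy
Row 2: (2,2)S 4/5 ok · (2,4)N 2/3 ok
Row 3: (3,2)S 3/4 ok · (3,3)S 3/5 ok · (3,5)N 1/3 unhappy
Row 4: (4,1)S 2/3 ok · (4,2)N 1/5 unhappy · (4,4)S 3/6 unhappy · (4,5)S 2/4 unhappy
Row 5: (5,1)S 1/2 unhappy · (5,3)N 1/4 unhappy · (5,4)S 3/5 ok · (5,5)N 0/3 unhappy
Row 6: (6,3)S 1/2 unhappy
For instance (1,3) has only 1/3 same-type neighbors, below 3/5.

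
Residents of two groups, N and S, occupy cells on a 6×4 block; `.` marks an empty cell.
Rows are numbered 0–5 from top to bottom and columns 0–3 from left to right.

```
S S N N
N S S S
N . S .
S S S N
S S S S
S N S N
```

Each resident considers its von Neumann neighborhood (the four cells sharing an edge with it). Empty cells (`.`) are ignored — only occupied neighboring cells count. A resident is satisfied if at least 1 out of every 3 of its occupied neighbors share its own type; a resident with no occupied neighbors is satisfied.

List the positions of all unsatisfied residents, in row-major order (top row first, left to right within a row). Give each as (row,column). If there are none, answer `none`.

(3,3), (5,1), (5,3)

Row 0: (0,0)S 1/2 satisfied · (0,1)S 2/3 satisfied · (0,2)N 1/3 satisfied · (0,3)N 1/2 satisfied
Row 1: (1,0)N 1/3 satisfied · (1,1)S 2/3 satisfied · (1,2)S 3/4 satisfied · (1,3)S 1/2 satisfied
Row 2: (2,0)N 1/2 satisfied · (2,2)S 2/2 satisfied
Row 3: (3,0)S 2/3 satisfied · (3,1)S 3/3 satisfied · (3,2)S 3/4 satisfied · (3,3)N 0/2 not
Row 4: (4,0)S 3/3 satisfied · (4,1)S 3/4 satisfied · (4,2)S 4/4 satisfied · (4,3)S 1/3 satisfied
Row 5: (5,0)S 1/2 satisfied · (5,1)N 0/3 not · (5,2)S 1/3 satisfied · (5,3)N 0/2 not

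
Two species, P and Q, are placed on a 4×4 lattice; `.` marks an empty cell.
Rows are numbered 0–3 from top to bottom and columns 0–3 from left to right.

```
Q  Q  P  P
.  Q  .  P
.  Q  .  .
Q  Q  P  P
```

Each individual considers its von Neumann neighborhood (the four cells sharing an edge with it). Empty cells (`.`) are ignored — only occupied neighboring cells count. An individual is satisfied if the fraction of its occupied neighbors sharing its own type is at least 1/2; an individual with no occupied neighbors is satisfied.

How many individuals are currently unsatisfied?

Row 0: (0,0)Q 1/1 satisfied · (0,1)Q 2/3 satisfied · (0,2)P 1/2 satisfied · (0,3)P 2/2 satisfied
Row 1: (1,1)Q 2/2 satisfied · (1,3)P 1/1 satisfied
Row 2: (2,1)Q 2/2 satisfied
Row 3: (3,0)Q 1/1 satisfied · (3,1)Q 2/3 satisfied · (3,2)P 1/2 satisfied · (3,3)P 1/1 satisfied
Every one meets the threshold.

0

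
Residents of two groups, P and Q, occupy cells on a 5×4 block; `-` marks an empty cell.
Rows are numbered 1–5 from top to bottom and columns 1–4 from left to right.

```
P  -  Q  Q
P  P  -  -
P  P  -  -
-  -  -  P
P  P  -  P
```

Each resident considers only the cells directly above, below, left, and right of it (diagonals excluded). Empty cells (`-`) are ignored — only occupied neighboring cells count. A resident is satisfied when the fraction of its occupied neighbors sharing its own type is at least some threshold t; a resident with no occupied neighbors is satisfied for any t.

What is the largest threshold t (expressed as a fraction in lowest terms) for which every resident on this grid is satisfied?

1/1

(1,1)P 1/1
(1,3)Q 1/1
(1,4)Q 1/1
(2,1)P 3/3
(2,2)P 2/2
(3,1)P 2/2
(3,2)P 2/2
(4,4)P 1/1
(5,1)P 1/1
(5,2)P 1/1
(5,4)P 1/1
The smallest same-type fraction is 1/1 at (1,1), which reduces to 1/1. Any threshold above that leaves this resident unsatisfied.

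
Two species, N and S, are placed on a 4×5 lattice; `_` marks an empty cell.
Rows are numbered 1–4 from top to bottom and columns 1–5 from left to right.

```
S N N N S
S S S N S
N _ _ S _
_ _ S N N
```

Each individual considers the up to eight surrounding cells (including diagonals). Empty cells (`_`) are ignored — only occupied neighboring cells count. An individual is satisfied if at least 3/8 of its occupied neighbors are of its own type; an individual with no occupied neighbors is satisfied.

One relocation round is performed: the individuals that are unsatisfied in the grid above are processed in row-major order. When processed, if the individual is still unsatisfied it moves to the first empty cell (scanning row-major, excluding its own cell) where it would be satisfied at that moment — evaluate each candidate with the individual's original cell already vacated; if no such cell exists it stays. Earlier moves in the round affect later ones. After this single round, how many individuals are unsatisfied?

1

Initially unsatisfied (in order): (1,2), (1,5), (2,3), (2,4), (3,1), (4,4).
  (1,2) → (3,5).
  (1,5) → (1,2).
  (2,3): now satisfied by earlier moves; stays.
  (2,4): now satisfied by earlier moves; stays.
  (3,1) → (1,5).
  (4,4): now satisfied by earlier moves; stays.
Resulting grid:
S S N N N
S S S N S
_ _ _ S N
_ _ S N N
Unsatisfied now: (2,5).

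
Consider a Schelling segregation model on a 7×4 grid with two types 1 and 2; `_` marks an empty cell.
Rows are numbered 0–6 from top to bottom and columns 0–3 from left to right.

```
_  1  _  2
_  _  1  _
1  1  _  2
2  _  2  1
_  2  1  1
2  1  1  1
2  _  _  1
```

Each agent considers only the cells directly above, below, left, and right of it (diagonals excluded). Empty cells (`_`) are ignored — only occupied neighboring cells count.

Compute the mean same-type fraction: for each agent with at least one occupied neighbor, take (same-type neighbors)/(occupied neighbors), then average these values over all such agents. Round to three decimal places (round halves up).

0.544

(0,1)1 — no occupied neighbors
(0,3)2 — no occupied neighbors
(1,2)1 — no occupied neighbors
(2,0)1 1/2
(2,1)1 1/1
(2,3)2 0/1
(3,0)2 0/1
(3,2)2 0/2
(3,3)1 1/3
(4,1)2 0/2
(4,2)1 2/4
(4,3)1 3/3
(5,0)2 1/2
(5,1)1 1/3
(5,2)1 3/3
(5,3)1 3/3
(6,0)2 1/1
(6,3)1 1/1
Sum over 15 agents: 1/2 + 1/1 + 0/1 + 0/1 + 0/2 + 1/3 + 0/2 + 2/4 + 3/3 + 1/2 + 1/3 + 3/3 + 3/3 + 1/1 + 1/1 = 49/6; mean = 49/6 ÷ 15 = 49/90 = 0.544444… → 0.544.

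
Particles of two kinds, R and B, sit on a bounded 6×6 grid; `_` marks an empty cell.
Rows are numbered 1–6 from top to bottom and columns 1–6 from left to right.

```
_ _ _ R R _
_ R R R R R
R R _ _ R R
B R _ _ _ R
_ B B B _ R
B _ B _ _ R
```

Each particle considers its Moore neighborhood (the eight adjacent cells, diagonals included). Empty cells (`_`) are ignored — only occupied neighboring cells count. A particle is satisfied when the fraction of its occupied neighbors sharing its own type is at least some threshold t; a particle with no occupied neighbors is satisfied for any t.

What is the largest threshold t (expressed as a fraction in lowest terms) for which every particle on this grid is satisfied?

1/4

(1,4)R 4/4
(1,5)R 4/4
(2,2)R 3/3
(2,3)R 4/4
(2,4)R 5/5
(2,5)R 6/6
(2,6)R 4/4
(3,1)R 3/4
(3,2)R 4/5
(3,5)R 5/5
(3,6)R 4/4
(4,1)B 1/4
(4,2)R 2/5
(4,6)R 3/3
(5,2)B 4/5
(5,3)B 3/4
(5,4)B 2/2
(5,6)R 2/2
(6,1)B 1/1
(6,3)B 3/3
(6,6)R 1/1
The smallest same-type fraction is 1/4 at (4,1), which reduces to 1/4. Any threshold above that leaves this particle unsatisfied.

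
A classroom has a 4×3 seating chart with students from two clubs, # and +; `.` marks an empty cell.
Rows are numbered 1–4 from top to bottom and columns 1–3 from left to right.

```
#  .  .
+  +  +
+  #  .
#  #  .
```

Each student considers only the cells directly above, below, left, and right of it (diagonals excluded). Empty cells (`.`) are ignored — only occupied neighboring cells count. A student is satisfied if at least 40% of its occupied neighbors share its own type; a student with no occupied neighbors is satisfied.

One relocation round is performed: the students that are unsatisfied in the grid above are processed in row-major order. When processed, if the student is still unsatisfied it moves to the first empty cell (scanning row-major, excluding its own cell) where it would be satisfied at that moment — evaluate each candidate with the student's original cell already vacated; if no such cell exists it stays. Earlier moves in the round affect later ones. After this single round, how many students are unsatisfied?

Initially unsatisfied (in order): (1,1), (3,1), (3,2).
  (1,1) → (3,3).
  (3,1) → (1,1).
  (3,2): now satisfied by earlier moves; stays.
Resulting grid:
+ . .
+ + +
. # #
# # .
All satisfied now.

0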